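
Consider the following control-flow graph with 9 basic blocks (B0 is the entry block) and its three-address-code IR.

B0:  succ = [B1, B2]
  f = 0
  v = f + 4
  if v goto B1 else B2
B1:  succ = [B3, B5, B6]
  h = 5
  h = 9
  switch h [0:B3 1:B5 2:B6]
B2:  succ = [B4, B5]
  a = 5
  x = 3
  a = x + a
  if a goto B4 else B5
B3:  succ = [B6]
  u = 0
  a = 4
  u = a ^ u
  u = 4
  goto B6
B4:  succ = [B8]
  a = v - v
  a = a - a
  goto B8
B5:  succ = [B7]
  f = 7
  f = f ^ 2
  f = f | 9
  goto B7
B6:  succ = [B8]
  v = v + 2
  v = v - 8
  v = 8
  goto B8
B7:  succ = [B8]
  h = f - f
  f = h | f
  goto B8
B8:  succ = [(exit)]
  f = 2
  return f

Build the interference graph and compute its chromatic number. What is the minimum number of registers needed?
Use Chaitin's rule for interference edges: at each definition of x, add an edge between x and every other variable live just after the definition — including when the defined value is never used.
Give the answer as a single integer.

Block summaries:
  B0: {f,v} / ∅
  B1: {h} / ∅
  B2: {a,x} / ∅
  B3: {a,u} / ∅
  B4: {a} / {v}
  B5: {f} / ∅
  B6: {v} / {v}
  B7: {f,h} / {f}
  B8: {f} / ∅

Liveness:
  B0: in=∅ out={v}
  B1: in={v} out={v}
  B2: in={v} out={v}
  B3: in={v} out={v}
  B4: in={v} out=∅
  B5: in=∅ out={f}
  B6: in={v} out=∅
  B7: in={f} out=∅
  B8: in=∅ out=∅

Interference:
  a↔{u,v,x}
  f↔{h}
  h↔{f,v}
  u↔{a,v}
  v↔{a,h,u,x}
  x↔{a,v}

Colouring:
  {a,u,v} pairwise interfere (3-clique) ⇒ χ ≥ 3
  3-colouring: r0={f,v}  r1={a,h}  r2={u,x}
  χ = 3

Answer: 3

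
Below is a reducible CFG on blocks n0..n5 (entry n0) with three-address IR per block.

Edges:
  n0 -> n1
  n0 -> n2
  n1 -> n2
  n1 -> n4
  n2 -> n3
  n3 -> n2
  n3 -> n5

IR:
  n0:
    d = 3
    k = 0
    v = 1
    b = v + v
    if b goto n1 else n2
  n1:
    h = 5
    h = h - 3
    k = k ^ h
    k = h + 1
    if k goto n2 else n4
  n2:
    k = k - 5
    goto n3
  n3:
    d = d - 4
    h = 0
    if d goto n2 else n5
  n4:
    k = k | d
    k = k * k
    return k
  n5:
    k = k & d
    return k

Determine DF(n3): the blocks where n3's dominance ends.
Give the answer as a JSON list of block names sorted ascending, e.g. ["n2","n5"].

idom tree: n1←n0 n2←n0 n3←n2 n4←n1 n5←n3
Dom at joins:
  n2: preds {n0,n1,n3}: {n0} ∩ {n0,n1} ∩ {n0,n2,n3} = {n0}; idom=n0

Frontier:
  n2←n0: walk · to n0
  n2←n1: walk n1 to n0
  n2←n3: walk n3→n2 to n0
  DF(n0)=∅
  DF(n1)={n2}
  DF(n2)={n2}
  DF(n3)={n2}
  DF(n4)=∅
  DF(n5)=∅

DF(n3) = ["n2"]

Answer: ["n2"]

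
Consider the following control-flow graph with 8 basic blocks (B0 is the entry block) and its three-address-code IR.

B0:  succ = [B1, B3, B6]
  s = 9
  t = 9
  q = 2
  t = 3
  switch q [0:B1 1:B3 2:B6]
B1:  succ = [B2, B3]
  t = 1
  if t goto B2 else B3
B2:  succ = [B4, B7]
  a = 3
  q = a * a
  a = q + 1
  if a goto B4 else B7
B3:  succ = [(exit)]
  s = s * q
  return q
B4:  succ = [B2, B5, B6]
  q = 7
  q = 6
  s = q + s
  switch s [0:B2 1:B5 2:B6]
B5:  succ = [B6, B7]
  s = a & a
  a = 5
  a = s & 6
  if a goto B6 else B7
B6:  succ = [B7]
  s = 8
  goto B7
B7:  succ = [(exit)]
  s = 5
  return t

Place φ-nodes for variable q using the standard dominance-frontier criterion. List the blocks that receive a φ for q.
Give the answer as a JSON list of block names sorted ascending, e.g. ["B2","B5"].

idom tree: B1←B0 B2←B1 B3←B0 B4←B2 B5←B4 B6←B0 B7←B0
Join-block Dom:
  B2: preds {B1,B4}: {B0,B1} ∩ {B0,B1,B2,B4} = {B0,B1}; idom=B1
  B3: preds {B0,B1}: {B0} ∩ {B0,B1} = {B0}; idom=B0
  B6: preds {B0,B4,B5}: {B0} ∩ {B0,B1,B2,B4} ∩ {B0,B1,B2,B4,B5} = {B0}; idom=B0
  B7: preds {B2,B5,B6}: {B0,B1,B2} ∩ {B0,B1,B2,B4,B5} ∩ {B0,B6} = {B0}; idom=B0

Frontier:
  join B2 pred B1: · stop@B1
  join B2 pred B4: B4→B2 stop@B1
  join B3 pred B0: · stop@B0
  join B3 pred B1: B1 stop@B0
  join B6 pred B0: · stop@B0
  join B6 pred B4: B4→B2→B1 stop@B0
  join B6 pred B5: B5→B4→B2→B1 stop@B0
  join B7 pred B2: B2→B1 stop@B0
  join B7 pred B5: B5→B4→B2→B1 stop@B0
  join B7 pred B6: B6 stop@B0
  DF(B0)=∅
  DF(B1)={B3,B6,B7}
  DF(B2)={B2,B6,B7}
  DF(B3)=∅
  DF(B4)={B2,B6,B7}
  DF(B5)={B6,B7}
  DF(B6)={B7}
  DF(B7)=∅

φ for q: defs {B0,B2,B4}
  DF⁺ = {B2,B6,B7}

Answer: ["B2", "B6", "B7"]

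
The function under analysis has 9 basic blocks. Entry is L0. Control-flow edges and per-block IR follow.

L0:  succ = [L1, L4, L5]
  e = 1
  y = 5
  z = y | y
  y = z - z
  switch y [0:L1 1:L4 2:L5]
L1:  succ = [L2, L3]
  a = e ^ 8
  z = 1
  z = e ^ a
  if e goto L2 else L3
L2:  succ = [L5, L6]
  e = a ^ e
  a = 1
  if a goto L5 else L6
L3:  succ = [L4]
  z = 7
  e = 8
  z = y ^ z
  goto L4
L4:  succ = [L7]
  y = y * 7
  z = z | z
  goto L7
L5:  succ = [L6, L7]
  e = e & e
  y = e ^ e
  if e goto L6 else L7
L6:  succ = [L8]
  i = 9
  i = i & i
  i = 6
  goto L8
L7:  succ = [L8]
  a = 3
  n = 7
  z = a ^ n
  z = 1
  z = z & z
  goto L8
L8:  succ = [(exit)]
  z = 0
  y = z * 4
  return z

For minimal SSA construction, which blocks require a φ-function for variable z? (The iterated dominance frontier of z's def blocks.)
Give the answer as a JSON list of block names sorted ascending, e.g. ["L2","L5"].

idom tree: L1←L0 L2←L1 L3←L1 L4←L0 L5←L0 L6←L0 L7←L0 L8←L0
Dom∩ at merges:
  L4: preds {L0,L3}: {L0} ∩ {L0,L1,L3} = {L0}; idom=L0
  L5: preds {L0,L2}: {L0} ∩ {L0,L1,L2} = {L0}; idom=L0
  L6: preds {L2,L5}: {L0,L1,L2} ∩ {L0,L5} = {L0}; idom=L0
  L7: preds {L4,L5}: {L0,L4} ∩ {L0,L5} = {L0}; idom=L0
  L8: preds {L6,L7}: {L0,L6} ∩ {L0,L7} = {L0}; idom=L0

DF walk-up:
  join L4 pred L0: · stop@L0
  join L4 pred L3: L3→L1 stop@L0
  join L5 pred L0: · stop@L0
  join L5 pred L2: L2→L1 stop@L0
  join L6 pred L2: L2→L1 stop@L0
  join L6 pred L5: L5 stop@L0
  join L7 pred L4: L4 stop@L0
  join L7 pred L5: L5 stop@L0
  join L8 pred L6: L6 stop@L0
  join L8 pred L7: L7 stop@L0
  L0 → ∅
  L1 → {L4,L5,L6}
  L2 → {L5,L6}
  L3 → {L4}
  L4 → {L7}
  L5 → {L6,L7}
  L6 → {L8}
  L7 → {L8}
  L8 → ∅

φ for z: defs {L0,L1,L3,L4,L7,L8}
  DF⁺ = {L4,L5,L6,L7,L8}

Answer: ["L4", "L5", "L6", "L7", "L8"]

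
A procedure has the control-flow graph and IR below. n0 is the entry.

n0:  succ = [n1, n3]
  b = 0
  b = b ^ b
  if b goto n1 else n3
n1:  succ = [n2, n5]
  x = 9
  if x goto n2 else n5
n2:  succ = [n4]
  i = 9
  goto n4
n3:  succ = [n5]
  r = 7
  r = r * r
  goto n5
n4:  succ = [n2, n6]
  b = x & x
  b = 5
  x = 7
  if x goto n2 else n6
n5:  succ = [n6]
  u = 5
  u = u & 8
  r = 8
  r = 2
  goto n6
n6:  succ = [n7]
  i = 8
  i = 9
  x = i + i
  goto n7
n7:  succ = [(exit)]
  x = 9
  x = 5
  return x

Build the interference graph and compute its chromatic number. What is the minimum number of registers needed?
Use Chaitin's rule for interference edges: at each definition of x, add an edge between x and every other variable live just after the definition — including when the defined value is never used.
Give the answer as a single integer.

Per-block:
  n0 def {b} use ∅
  n1 def {x} use ∅
  n2 def {i} use ∅
  n3 def {r} use ∅
  n4 def {b,x} use {x}
  n5 def {r,u} use ∅
  n6 def {i,x} use ∅
  n7 def {x} use ∅

Live sets:
  n0: in=∅ out=∅
  n1: in=∅ out={x}
  n2: in={x} out={x}
  n3: in=∅ out=∅
  n4: in={x} out={x}
  n5: in=∅ out=∅
  n6: in=∅ out=∅
  n7: in=∅ out=∅

Interference:
  b: ∅
  i: {x}
  r: ∅
  u: ∅
  x: {i}

Colouring:
  {i,x} pairwise interfere (2-clique) ⇒ χ ≥ 2
  2-colouring: R0={b,i,r,u}  R1={x}
  χ = 2

Answer: 2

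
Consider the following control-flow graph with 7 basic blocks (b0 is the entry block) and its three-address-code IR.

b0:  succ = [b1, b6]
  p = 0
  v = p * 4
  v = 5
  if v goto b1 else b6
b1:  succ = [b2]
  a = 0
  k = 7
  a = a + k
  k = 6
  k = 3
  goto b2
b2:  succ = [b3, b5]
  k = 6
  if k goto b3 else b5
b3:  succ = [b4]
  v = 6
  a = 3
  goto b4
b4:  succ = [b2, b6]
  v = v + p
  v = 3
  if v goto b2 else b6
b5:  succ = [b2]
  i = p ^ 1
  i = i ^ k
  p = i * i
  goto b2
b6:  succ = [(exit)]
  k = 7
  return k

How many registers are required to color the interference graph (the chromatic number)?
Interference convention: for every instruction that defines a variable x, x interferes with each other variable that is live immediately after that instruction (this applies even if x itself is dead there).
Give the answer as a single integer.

Per-block:
  b0: def={p,v} ue=∅
  b1: def={a,k} ue=∅
  b2: def={k} ue=∅
  b3: def={a,v} ue=∅
  b4: def={v} ue={p,v}
  b5: def={i,p} ue={k,p}
  b6: def={k} ue=∅

Liveness:
  b0: in=∅ out={p}
  b1: in={p} out={p}
  b2: in={p} out={k,p}
  b3: in={p} out={p,v}
  b4: in={p,v} out={p}
  b5: in={k,p} out={p}
  b6: in=∅ out=∅

Interference:
  a — {k,p,v}
  i — {k}
  k — {a,i,p}
  p — {a,k,v}
  v — {a,p}

Colouring:
  clique {a,k,p} ⇒ need ≥ 3
  3-colouring: R0={a,i}  R1={k,v}  R2={p}
  χ = 3

Answer: 3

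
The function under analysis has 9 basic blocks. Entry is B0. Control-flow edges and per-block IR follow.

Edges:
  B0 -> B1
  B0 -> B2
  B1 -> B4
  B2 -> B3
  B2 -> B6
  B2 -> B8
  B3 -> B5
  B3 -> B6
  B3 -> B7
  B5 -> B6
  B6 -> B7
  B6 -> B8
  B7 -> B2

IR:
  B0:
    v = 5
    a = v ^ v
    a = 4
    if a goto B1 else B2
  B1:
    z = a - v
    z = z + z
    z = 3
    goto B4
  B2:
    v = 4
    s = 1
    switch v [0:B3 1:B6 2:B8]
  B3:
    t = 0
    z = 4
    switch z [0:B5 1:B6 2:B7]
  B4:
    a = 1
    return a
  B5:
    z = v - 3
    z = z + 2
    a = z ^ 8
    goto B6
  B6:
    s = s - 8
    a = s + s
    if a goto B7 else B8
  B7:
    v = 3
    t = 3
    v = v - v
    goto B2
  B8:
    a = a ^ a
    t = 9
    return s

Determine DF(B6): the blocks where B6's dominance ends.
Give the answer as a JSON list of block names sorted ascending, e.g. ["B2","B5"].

Answer: ["B7", "B8"]

Derivation:
idom tree: B1←B0 B2←B0 B3←B2 B4←B1 B5←B3 B6←B2 B7←B2 B8←B2
Dom at joins:
  B2: preds {B0,B7}: {B0} ∩ {B0,B2,B7} = {B0}; idom=B0
  B6: preds {B2,B3,B5}: {B0,B2} ∩ {B0,B2,B3} ∩ {B0,B2,B3,B5} = {B0,B2}; idom=B2
  B7: preds {B3,B6}: {B0,B2,B3} ∩ {B0,B2,B6} = {B0,B2}; idom=B2
  B8: preds {B2,B6}: {B0,B2} ∩ {B0,B2,B6} = {B0,B2}; idom=B2

DF derivation:
  B2←B0: walk · to B0
  B2←B7: walk B7→B2 to B0
  B6←B2: walk · to B2
  B6←B3: walk B3 to B2
  B6←B5: walk B5→B3 to B2
  B7←B3: walk B3 to B2
  B7←B6: walk B6 to B2
  B8←B2: walk · to B2
  B8←B6: walk B6 to B2
  DF(B0)=∅
  DF(B1)=∅
  DF(B2)={B2}
  DF(B3)={B6,B7}
  DF(B4)=∅
  DF(B5)={B6}
  DF(B6)={B7,B8}
  DF(B7)={B2}
  DF(B8)=∅

DF(B6) = ["B7", "B8"]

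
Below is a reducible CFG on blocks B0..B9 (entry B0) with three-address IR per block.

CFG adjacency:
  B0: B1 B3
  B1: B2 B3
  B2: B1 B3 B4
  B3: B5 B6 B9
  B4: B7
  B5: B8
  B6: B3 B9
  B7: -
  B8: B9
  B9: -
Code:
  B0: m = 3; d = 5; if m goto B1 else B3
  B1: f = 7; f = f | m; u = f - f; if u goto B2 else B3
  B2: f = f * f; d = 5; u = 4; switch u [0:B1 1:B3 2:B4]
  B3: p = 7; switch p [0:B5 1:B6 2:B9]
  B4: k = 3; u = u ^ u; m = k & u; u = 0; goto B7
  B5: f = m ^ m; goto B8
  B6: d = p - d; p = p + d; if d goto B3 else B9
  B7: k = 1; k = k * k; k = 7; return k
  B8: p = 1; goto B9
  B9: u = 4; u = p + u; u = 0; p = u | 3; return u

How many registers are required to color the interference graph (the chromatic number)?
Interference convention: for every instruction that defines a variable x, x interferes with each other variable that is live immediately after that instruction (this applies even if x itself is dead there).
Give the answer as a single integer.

def/use:
  B0: def={d,m} ue=∅
  B1: def={f,u} ue={m}
  B2: def={d,f,u} ue={f}
  B3: def={p} ue=∅
  B4: def={k,m,u} ue={u}
  B5: def={f} ue={m}
  B6: def={d,p} ue={d,p}
  B7: def={k} ue=∅
  B8: def={p} ue=∅
  B9: def={p,u} ue={p}

Live sets:
  B0: in=∅ out={d,m}
  B1: in={d,m} out={d,f,m}
  B2: in={f,m} out={d,m,u}
  B3: in={d,m} out={d,m,p}
  B4: in={u} out=∅
  B5: in={m} out=∅
  B6: in={d,m,p} out={d,m,p}
  B7: in=∅ out=∅
  B8: in=∅ out={p}
  B9: in={p} out=∅

Interference:
  d↔{f,m,p,u}
  f↔{d,m,u}
  k↔{u}
  m↔{d,f,p,u}
  p↔{d,m,u}
  u↔{d,f,k,m,p}

Registers:
  {d,f,m,u} pairwise interfere (4-clique) ⇒ χ ≥ 4
  assign d→r1 f→r3 k→r1 m→r2 p→r3 u→r0 — no edge inside a register ⇒ χ ≤ 4
  χ = 4

Answer: 4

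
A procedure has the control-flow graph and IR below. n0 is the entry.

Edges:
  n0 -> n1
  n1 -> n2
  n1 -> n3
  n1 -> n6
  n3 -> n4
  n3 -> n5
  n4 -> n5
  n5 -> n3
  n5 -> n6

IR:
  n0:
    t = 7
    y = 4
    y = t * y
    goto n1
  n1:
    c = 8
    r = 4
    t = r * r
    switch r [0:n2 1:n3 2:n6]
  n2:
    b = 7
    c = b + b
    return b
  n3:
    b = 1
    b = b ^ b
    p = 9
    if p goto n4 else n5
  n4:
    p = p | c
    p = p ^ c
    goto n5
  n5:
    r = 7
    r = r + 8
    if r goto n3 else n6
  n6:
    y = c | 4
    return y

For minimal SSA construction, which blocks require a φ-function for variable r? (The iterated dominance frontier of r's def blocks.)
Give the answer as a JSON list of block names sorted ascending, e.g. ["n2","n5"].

idom tree: n1←n0 n2←n1 n3←n1 n4←n3 n5←n3 n6←n1
Join-block Dom:
  n3: preds {n1,n5}: {n0,n1} ∩ {n0,n1,n3,n5} = {n0,n1}; idom=n1
  n5: preds {n3,n4}: {n0,n1,n3} ∩ {n0,n1,n3,n4} = {n0,n1,n3}; idom=n3
  n6: preds {n1,n5}: {n0,n1} ∩ {n0,n1,n3,n5} = {n0,n1}; idom=n1

DF derivation:
  n3←n1: walk · to n1
  n3←n5: walk n5→n3 to n1
  n5←n3: walk · to n3
  n5←n4: walk n4 to n3
  n6←n1: walk · to n1
  n6←n5: walk n5→n3 to n1
  DF(n0)=∅
  DF(n1)=∅
  DF(n2)=∅
  DF(n3)={n3,n6}
  DF(n4)={n5}
  DF(n5)={n3,n6}
  DF(n6)=∅

φ for r: defs {n1,n5}
  DF⁺ = {n3,n6}

Answer: ["n3", "n6"]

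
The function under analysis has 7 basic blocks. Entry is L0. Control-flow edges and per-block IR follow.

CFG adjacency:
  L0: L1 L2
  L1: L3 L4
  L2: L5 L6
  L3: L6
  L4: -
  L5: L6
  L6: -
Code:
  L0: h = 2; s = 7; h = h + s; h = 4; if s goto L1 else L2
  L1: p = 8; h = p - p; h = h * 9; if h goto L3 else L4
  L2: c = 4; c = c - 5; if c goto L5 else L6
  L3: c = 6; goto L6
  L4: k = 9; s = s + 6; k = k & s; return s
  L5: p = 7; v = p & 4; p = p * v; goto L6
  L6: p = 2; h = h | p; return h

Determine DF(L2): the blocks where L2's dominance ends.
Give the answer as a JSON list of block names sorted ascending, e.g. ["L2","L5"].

Answer: ["L6"]

Working:
idom tree: L1←L0 L2←L0 L3←L1 L4←L1 L5←L2 L6←L0
Dom∩ at merges:
  L6: preds {L2,L3,L5}: {L0,L2} ∩ {L0,L1,L3} ∩ {L0,L2,L5} = {L0}; idom=L0

DF walk-up:
  L6←L2: walk L2 to L0
  L6←L3: walk L3→L1 to L0
  L6←L5: walk L5→L2 to L0
  L0: DF=∅
  L1: DF={L6}
  L2: DF={L6}
  L3: DF={L6}
  L4: DF=∅
  L5: DF={L6}
  L6: DF=∅

DF(L2) = ["L6"]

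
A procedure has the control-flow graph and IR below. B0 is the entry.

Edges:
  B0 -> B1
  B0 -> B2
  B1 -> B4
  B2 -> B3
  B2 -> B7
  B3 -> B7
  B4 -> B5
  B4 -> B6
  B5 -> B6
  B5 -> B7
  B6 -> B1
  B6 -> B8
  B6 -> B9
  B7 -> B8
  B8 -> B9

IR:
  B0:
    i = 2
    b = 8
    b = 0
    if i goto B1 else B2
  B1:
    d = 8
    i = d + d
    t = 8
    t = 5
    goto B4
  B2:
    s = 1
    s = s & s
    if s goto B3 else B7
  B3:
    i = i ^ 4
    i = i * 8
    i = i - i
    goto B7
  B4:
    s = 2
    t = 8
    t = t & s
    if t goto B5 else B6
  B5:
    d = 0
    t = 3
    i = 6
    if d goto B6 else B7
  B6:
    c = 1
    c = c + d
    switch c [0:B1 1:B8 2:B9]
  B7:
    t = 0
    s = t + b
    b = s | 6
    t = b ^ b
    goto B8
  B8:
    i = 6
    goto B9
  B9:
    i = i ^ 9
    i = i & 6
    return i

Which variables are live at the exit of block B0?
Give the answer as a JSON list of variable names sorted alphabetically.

Per-block:
  B0: {b,i} / ∅
  B1: {d,i,t} / ∅
  B2: {s} / ∅
  B3: {i} / {i}
  B4: {s,t} / ∅
  B5: {d,i,t} / ∅
  B6: {c} / {d}
  B7: {b,s,t} / {b}
  B8: {i} / ∅
  B9: {i} / {i}

Live sets:
  B0 li=∅ lo={b,i}
  B1 li={b} lo={b,d,i}
  B2 li={b,i} lo={b,i}
  B3 li={b,i} lo={b}
  B4 li={b,d,i} lo={b,d,i}
  B5 li={b} lo={b,d,i}
  B6 li={b,d,i} lo={b,i}
  B7 li={b} lo=∅
  B8 li=∅ lo={i}
  B9 li={i} lo=∅

live-out(B0) = ["b", "i"]

Answer: ["b", "i"]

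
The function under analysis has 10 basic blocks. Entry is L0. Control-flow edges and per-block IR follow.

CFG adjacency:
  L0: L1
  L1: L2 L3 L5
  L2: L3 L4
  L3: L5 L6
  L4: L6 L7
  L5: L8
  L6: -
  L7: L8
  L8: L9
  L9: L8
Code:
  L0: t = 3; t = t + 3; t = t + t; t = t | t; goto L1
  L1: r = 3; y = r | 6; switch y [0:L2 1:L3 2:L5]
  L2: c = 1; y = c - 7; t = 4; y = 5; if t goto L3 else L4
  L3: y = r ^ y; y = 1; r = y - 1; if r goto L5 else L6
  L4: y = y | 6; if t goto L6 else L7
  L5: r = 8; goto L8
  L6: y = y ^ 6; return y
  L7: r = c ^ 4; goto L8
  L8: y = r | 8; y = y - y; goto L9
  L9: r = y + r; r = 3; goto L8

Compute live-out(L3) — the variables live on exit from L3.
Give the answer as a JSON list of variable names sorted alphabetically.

Answer: ["y"]

Working:
def/use:
  L0 def {t} use ∅
  L1 def {r,y} use ∅
  L2 def {c,t,y} use ∅
  L3 def {r,y} use {r,y}
  L4 def {y} use {t,y}
  L5 def {r} use ∅
  L6 def {y} use {y}
  L7 def {r} use {c}
  L8 def {y} use {r}
  L9 def {r} use {r,y}

Live sets:
  L0: in=∅ out=∅
  L1: in=∅ out={r,y}
  L2: in={r} out={c,r,t,y}
  L3: in={r,y} out={y}
  L4: in={c,t,y} out={c,y}
  L5: in=∅ out={r}
  L6: in={y} out=∅
  L7: in={c} out={r}
  L8: in={r} out={r,y}
  L9: in={r,y} out={r}

live-out(L3) = ["y"]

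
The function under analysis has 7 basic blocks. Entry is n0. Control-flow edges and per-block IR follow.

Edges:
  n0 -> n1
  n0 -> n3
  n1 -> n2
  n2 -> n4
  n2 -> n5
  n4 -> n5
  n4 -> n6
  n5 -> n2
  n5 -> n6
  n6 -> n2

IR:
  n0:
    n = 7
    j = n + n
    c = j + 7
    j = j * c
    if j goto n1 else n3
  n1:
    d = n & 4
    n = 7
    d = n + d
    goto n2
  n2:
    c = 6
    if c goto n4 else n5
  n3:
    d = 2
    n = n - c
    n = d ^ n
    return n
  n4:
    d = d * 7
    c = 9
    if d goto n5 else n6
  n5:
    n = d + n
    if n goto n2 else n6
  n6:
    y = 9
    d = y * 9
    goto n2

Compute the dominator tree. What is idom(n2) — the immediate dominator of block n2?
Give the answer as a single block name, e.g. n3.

Answer: n1

Working:
idom tree: n1←n0 n2←n1 n3←n0 n4←n2 n5←n2 n6←n2
Dom∩ at merges:
  n2: preds {n1,n5,n6}: {n0,n1} ∩ {n0,n1,n2,n5} ∩ {n0,n1,n2,n6} = {n0,n1}; idom=n1
  n5: preds {n2,n4}: {n0,n1,n2} ∩ {n0,n1,n2,n4} = {n0,n1,n2}; idom=n2
  n6: preds {n4,n5}: {n0,n1,n2,n4} ∩ {n0,n1,n2,n5} = {n0,n1,n2}; idom=n2

idom(n2) = n1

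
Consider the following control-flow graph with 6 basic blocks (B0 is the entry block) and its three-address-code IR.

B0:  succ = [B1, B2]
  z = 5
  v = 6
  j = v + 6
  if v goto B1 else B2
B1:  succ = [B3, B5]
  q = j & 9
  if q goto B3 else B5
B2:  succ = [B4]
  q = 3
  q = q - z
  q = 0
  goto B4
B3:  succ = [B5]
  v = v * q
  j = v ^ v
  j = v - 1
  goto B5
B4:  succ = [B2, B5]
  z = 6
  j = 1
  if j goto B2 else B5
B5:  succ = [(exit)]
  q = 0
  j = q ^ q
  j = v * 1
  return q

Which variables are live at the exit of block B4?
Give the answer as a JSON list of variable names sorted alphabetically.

Per-block:
  B0: {j,v,z} / ∅
  B1: {q} / {j}
  B2: {q} / {z}
  B3: {j,v} / {q,v}
  B4: {j,z} / ∅
  B5: {j,q} / {v}

Liveness:
  B0 li=∅ lo={j,v,z}
  B1 li={j,v} lo={q,v}
  B2 li={v,z} lo={v}
  B3 li={q,v} lo={v}
  B4 li={v} lo={v,z}
  B5 li={v} lo=∅

live-out(B4) = ["v", "z"]

Answer: ["v", "z"]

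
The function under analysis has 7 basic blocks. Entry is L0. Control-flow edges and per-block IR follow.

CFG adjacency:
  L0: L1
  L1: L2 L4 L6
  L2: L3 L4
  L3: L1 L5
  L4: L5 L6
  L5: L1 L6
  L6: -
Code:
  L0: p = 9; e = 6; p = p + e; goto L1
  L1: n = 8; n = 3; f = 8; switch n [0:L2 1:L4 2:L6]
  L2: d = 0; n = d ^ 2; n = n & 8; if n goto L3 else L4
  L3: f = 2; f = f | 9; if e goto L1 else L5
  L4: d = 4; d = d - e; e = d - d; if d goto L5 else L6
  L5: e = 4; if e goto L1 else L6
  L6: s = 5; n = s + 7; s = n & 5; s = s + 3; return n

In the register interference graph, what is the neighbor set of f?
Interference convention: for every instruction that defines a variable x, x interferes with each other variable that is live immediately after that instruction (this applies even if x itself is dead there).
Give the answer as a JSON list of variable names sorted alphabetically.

Block summaries:
  L0 def {e,p} use ∅
  L1 def {f,n} use ∅
  L2 def {d,n} use ∅
  L3 def {f} use {e}
  L4 def {d,e} use {e}
  L5 def {e} use ∅
  L6 def {n,s} use ∅

Backward fixpoint:
  L0 li=∅ lo={e}
  L1 li={e} lo={e}
  L2 li={e} lo={e}
  L3 li={e} lo={e}
  L4 li={e} lo=∅
  L5 li=∅ lo={e}
  L6 li=∅ lo=∅

Interfere edges:
  d↔{e}
  e↔{d,f,n,p}
  f↔{e,n}
  n↔{e,f,s}
  p↔{e}
  s↔{n}

N(f) = ["e", "n"]

Answer: ["e", "n"]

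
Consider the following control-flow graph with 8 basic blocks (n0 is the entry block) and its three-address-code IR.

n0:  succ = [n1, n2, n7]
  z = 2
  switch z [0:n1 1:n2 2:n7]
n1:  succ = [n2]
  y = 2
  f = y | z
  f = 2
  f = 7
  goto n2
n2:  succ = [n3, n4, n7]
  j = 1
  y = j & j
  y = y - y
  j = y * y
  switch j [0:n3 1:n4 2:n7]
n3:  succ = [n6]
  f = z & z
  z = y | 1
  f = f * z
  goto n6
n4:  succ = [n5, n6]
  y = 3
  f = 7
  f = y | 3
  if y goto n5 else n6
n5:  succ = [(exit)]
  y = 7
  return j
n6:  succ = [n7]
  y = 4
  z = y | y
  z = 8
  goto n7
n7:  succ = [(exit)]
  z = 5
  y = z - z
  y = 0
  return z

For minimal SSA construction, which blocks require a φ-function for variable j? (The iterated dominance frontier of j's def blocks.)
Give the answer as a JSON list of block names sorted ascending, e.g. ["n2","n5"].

Answer: ["n7"]

Working:
idom tree: n1←n0 n2←n0 n3←n2 n4←n2 n5←n4 n6←n2 n7←n0
Dom at joins:
  n2: preds {n0,n1}: {n0} ∩ {n0,n1} = {n0}; idom=n0
  n6: preds {n3,n4}: {n0,n2,n3} ∩ {n0,n2,n4} = {n0,n2}; idom=n2
  n7: preds {n0,n2,n6}: {n0} ∩ {n0,n2} ∩ {n0,n2,n6} = {n0}; idom=n0

Frontier:
  n2←n0: walk · to n0
  n2←n1: walk n1 to n0
  n6←n3: walk n3 to n2
  n6←n4: walk n4 to n2
  n7←n0: walk · to n0
  n7←n2: walk n2 to n0
  n7←n6: walk n6→n2 to n0
  DF(n0)=∅
  DF(n1)={n2}
  DF(n2)={n7}
  DF(n3)={n6}
  DF(n4)={n6}
  DF(n5)=∅
  DF(n6)={n7}
  DF(n7)=∅

φ for j: defs {n2}
  DF⁺ = {n7}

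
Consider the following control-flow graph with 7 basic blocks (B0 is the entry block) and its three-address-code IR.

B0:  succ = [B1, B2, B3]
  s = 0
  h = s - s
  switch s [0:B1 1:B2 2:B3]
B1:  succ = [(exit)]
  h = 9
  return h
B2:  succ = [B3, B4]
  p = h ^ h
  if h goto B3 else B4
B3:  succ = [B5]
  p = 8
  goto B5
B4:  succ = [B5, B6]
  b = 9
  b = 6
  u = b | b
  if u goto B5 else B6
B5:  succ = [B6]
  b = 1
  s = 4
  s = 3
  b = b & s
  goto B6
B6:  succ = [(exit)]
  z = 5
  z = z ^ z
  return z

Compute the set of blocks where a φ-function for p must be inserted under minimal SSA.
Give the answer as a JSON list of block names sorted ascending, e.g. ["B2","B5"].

Answer: ["B3", "B5", "B6"]

Working:
idom tree: B1←B0 B2←B0 B3←B0 B4←B2 B5←B0 B6←B0
Join-block Dom:
  B3: preds {B0,B2}: {B0} ∩ {B0,B2} = {B0}; idom=B0
  B5: preds {B3,B4}: {B0,B3} ∩ {B0,B2,B4} = {B0}; idom=B0
  B6: preds {B4,B5}: {B0,B2,B4} ∩ {B0,B5} = {B0}; idom=B0

Frontier:
  join B3 pred B0: · stop@B0
  join B3 pred B2: B2 stop@B0
  join B5 pred B3: B3 stop@B0
  join B5 pred B4: B4→B2 stop@B0
  join B6 pred B4: B4→B2 stop@B0
  join B6 pred B5: B5 stop@B0
  B0: DF=∅
  B1: DF=∅
  B2: DF={B3,B5,B6}
  B3: DF={B5}
  B4: DF={B5,B6}
  B5: DF={B6}
  B6: DF=∅

φ for p: defs {B2,B3}
  DF⁺ = {B3,B5,B6}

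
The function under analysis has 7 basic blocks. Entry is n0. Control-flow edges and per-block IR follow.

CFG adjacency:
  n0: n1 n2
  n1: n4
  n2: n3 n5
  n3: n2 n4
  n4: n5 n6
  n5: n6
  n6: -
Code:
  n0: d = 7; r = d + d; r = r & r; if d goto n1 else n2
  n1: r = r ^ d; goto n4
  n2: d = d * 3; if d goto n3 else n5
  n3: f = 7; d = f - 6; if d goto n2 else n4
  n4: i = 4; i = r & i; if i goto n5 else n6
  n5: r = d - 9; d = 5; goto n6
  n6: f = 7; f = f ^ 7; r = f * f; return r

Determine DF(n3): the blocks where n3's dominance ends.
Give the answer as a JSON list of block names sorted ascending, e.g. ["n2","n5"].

idom tree: n1←n0 n2←n0 n3←n2 n4←n0 n5←n0 n6←n0
Join-block Dom:
  n2: preds {n0,n3}: {n0} ∩ {n0,n2,n3} = {n0}; idom=n0
  n4: preds {n1,n3}: {n0,n1} ∩ {n0,n2,n3} = {n0}; idom=n0
  n5: preds {n2,n4}: {n0,n2} ∩ {n0,n4} = {n0}; idom=n0
  n6: preds {n4,n5}: {n0,n4} ∩ {n0,n5} = {n0}; idom=n0

DF walk-up:
  n2←n0: walk · to n0
  n2←n3: walk n3→n2 to n0
  n4←n1: walk n1 to n0
  n4←n3: walk n3→n2 to n0
  n5←n2: walk n2 to n0
  n5←n4: walk n4 to n0
  n6←n4: walk n4 to n0
  n6←n5: walk n5 to n0
  n0: DF=∅
  n1: DF={n4}
  n2: DF={n2,n4,n5}
  n3: DF={n2,n4}
  n4: DF={n5,n6}
  n5: DF={n6}
  n6: DF=∅

DF(n3) = ["n2", "n4"]

Answer: ["n2", "n4"]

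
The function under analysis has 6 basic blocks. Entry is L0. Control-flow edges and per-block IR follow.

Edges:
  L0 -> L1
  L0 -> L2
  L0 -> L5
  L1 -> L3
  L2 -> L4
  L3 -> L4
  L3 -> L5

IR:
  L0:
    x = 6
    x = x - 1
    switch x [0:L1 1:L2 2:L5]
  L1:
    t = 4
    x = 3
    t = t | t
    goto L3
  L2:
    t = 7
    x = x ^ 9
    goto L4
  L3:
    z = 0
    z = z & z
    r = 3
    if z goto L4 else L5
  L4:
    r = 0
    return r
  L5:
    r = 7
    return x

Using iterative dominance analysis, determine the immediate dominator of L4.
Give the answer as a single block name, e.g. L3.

Answer: L0

Derivation:
idom tree: L1←L0 L2←L0 L3←L1 L4←L0 L5←L0
Dom∩ at merges:
  L4: preds {L2,L3}: {L0,L2} ∩ {L0,L1,L3} = {L0}; idom=L0
  L5: preds {L0,L3}: {L0} ∩ {L0,L1,L3} = {L0}; idom=L0

idom(L4) = L0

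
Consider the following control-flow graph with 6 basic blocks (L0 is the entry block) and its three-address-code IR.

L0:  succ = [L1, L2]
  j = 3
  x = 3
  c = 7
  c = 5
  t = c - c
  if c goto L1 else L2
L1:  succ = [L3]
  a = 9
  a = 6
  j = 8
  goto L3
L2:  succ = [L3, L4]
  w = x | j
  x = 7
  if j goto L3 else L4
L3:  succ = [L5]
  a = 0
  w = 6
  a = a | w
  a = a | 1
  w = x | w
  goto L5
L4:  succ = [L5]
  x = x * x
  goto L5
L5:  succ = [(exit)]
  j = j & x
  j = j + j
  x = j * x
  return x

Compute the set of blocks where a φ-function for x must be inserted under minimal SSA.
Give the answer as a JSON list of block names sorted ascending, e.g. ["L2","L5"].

Answer: ["L3", "L5"]

Analysis:
idom tree: L1←L0 L2←L0 L3←L0 L4←L2 L5←L0
Join-block Dom:
  L3: preds {L1,L2}: {L0,L1} ∩ {L0,L2} = {L0}; idom=L0
  L5: preds {L3,L4}: {L0,L3} ∩ {L0,L2,L4} = {L0}; idom=L0

Frontier:
  join L3 pred L1: L1 stop@L0
  join L3 pred L2: L2 stop@L0
  join L5 pred L3: L3 stop@L0
  join L5 pred L4: L4→L2 stop@L0
  DF(L0)=∅
  DF(L1)={L3}
  DF(L2)={L3,L5}
  DF(L3)={L5}
  DF(L4)={L5}
  DF(L5)=∅

φ for x: defs {L0,L2,L4,L5}
  DF⁺ = {L3,L5}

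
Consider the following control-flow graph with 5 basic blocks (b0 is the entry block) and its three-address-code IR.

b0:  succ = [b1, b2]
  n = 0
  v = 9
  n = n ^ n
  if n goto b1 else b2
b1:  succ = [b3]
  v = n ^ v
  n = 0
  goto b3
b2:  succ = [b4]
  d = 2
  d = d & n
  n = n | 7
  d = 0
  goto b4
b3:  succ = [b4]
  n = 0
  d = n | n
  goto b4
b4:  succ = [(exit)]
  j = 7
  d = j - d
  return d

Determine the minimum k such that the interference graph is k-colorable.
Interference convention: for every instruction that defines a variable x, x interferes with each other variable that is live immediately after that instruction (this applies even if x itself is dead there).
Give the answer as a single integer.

Block summaries:
  b0: {n,v} / ∅
  b1: {n,v} / {n,v}
  b2: {d,n} / {n}
  b3: {d,n} / ∅
  b4: {d,j} / {d}

Live sets:
  b0 li=∅ lo={n,v}
  b1 li={n,v} lo=∅
  b2 li={n} lo={d}
  b3 li=∅ lo={d}
  b4 li={d} lo=∅

Interference:
  d↔{j,n}
  j↔{d}
  n↔{d,v}
  v↔{n}

Chromatic number:
  clique {d,j} ⇒ need ≥ 2
  assign d→r0 j→r1 n→r1 v→r0 — no edge inside a register ⇒ χ ≤ 2
  χ = 2

Answer: 2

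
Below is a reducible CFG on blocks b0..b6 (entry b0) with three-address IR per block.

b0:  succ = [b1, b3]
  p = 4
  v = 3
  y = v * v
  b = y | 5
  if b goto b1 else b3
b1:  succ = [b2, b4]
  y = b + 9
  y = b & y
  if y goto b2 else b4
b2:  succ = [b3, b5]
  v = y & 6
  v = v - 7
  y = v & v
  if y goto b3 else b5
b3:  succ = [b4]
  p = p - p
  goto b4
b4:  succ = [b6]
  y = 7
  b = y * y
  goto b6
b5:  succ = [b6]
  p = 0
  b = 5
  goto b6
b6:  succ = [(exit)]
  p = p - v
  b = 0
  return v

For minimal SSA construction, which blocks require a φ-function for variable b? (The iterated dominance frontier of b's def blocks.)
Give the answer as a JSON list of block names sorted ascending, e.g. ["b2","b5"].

idom tree: b1←b0 b2←b1 b3←b0 b4←b0 b5←b2 b6←b0
Dom∩ at merges:
  b3: preds {b0,b2}: {b0} ∩ {b0,b1,b2} = {b0}; idom=b0
  b4: preds {b1,b3}: {b0,b1} ∩ {b0,b3} = {b0}; idom=b0
  b6: preds {b4,b5}: {b0,b4} ∩ {b0,b1,b2,b5} = {b0}; idom=b0

DF walk-up:
  join b3 pred b0: · stop@b0
  join b3 pred b2: b2→b1 stop@b0
  join b4 pred b1: b1 stop@b0
  join b4 pred b3: b3 stop@b0
  join b6 pred b4: b4 stop@b0
  join b6 pred b5: b5→b2→b1 stop@b0
  b0: DF=∅
  b1: DF={b3,b4,b6}
  b2: DF={b3,b6}
  b3: DF={b4}
  b4: DF={b6}
  b5: DF={b6}
  b6: DF=∅

φ for b: defs {b0,b4,b5,b6}
  DF⁺ = {b6}

Answer: ["b6"]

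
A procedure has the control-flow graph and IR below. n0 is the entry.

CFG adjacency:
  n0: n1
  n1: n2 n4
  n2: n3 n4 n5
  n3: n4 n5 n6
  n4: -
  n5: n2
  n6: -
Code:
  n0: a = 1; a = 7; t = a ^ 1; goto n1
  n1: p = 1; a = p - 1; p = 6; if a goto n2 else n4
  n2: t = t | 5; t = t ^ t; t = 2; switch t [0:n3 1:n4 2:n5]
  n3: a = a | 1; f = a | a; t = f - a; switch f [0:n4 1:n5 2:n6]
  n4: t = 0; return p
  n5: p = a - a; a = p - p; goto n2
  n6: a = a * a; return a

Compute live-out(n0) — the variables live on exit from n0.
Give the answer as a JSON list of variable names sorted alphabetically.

Answer: ["t"]

Analysis:
def/use:
  n0: def={a,t} ue=∅
  n1: def={a,p} ue=∅
  n2: def={t} ue={t}
  n3: def={a,f,t} ue={a}
  n4: def={t} ue={p}
  n5: def={a,p} ue={a}
  n6: def={a} ue={a}

Live sets:
  live n0: ∅→{t}
  live n1: {t}→{a,p,t}
  live n2: {a,p,t}→{a,p,t}
  live n3: {a,p}→{a,p,t}
  live n4: {p}→∅
  live n5: {a,t}→{a,p,t}
  live n6: {a}→∅

live-out(n0) = ["t"]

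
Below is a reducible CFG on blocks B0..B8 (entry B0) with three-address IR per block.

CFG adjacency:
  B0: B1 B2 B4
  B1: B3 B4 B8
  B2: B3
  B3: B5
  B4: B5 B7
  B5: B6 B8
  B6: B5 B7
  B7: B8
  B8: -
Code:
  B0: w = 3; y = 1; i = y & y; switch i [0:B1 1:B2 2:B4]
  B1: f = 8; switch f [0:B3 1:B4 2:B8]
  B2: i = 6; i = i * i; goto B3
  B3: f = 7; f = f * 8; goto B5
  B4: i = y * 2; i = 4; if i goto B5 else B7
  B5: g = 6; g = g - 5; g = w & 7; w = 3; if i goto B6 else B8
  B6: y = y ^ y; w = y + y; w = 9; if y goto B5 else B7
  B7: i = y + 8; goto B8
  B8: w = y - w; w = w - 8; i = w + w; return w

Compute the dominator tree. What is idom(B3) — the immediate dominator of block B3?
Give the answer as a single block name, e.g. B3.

idom tree: B1←B0 B2←B0 B3←B0 B4←B0 B5←B0 B6←B5 B7←B0 B8←B0
Dom at joins:
  B3: preds {B1,B2}: {B0,B1} ∩ {B0,B2} = {B0}; idom=B0
  B4: preds {B0,B1}: {B0} ∩ {B0,B1} = {B0}; idom=B0
  B5: preds {B3,B4,B6}: {B0,B3} ∩ {B0,B4} ∩ {B0,B5,B6} = {B0}; idom=B0
  B7: preds {B4,B6}: {B0,B4} ∩ {B0,B5,B6} = {B0}; idom=B0
  B8: preds {B1,B5,B7}: {B0,B1} ∩ {B0,B5} ∩ {B0,B7} = {B0}; idom=B0

idom(B3) = B0

Answer: B0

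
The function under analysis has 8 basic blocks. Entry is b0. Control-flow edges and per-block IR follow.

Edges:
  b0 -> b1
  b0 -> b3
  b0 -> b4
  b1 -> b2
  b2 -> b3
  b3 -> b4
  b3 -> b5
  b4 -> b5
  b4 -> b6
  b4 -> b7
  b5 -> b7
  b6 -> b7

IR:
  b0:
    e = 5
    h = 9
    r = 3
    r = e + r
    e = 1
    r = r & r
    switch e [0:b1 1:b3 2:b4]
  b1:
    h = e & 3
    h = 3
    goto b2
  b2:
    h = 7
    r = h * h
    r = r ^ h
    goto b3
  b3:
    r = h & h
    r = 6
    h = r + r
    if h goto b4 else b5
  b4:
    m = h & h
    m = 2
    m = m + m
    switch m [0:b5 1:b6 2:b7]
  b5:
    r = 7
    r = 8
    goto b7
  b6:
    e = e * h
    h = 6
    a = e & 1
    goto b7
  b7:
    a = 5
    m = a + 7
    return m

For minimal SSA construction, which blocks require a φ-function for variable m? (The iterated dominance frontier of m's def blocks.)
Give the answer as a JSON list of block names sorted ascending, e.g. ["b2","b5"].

Answer: ["b5", "b7"]

Working:
idom tree: b1←b0 b2←b1 b3←b0 b4←b0 b5←b0 b6←b4 b7←b0
Dom at joins:
  b3: preds {b0,b2}: {b0} ∩ {b0,b1,b2} = {b0}; idom=b0
  b4: preds {b0,b3}: {b0} ∩ {b0,b3} = {b0}; idom=b0
  b5: preds {b3,b4}: {b0,b3} ∩ {b0,b4} = {b0}; idom=b0
  b7: preds {b4,b5,b6}: {b0,b4} ∩ {b0,b5} ∩ {b0,b4,b6} = {b0}; idom=b0

DF derivation:
  join b3 pred b0: · stop@b0
  join b3 pred b2: b2→b1 stop@b0
  join b4 pred b0: · stop@b0
  join b4 pred b3: b3 stop@b0
  join b5 pred b3: b3 stop@b0
  join b5 pred b4: b4 stop@b0
  join b7 pred b4: b4 stop@b0
  join b7 pred b5: b5 stop@b0
  join b7 pred b6: b6→b4 stop@b0
  b0: DF=∅
  b1: DF={b3}
  b2: DF={b3}
  b3: DF={b4,b5}
  b4: DF={b5,b7}
  b5: DF={b7}
  b6: DF={b7}
  b7: DF=∅

φ for m: defs {b4,b7}
  DF⁺ = {b5,b7}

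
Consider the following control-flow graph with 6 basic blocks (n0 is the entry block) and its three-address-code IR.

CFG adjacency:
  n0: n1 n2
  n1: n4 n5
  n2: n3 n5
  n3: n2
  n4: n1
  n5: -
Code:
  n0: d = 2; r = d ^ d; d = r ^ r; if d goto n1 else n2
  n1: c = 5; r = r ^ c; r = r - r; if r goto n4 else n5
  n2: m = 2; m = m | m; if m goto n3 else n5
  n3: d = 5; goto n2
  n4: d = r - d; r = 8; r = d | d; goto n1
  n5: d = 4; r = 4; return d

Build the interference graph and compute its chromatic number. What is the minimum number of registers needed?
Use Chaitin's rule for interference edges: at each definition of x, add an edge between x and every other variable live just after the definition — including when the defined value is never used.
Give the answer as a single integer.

def/use:
  n0: {d,r} / ∅
  n1: {c,r} / {r}
  n2: {m} / ∅
  n3: {d} / ∅
  n4: {d,r} / {d,r}
  n5: {d,r} / ∅

Liveness:
  n0: in=∅ out={d,r}
  n1: in={d,r} out={d,r}
  n2: in=∅ out=∅
  n3: in=∅ out=∅
  n4: in={d,r} out={d,r}
  n5: in=∅ out=∅

Interference:
  c — {d,r}
  d — {c,r}
  m — ∅
  r — {c,d}

Colouring:
  lower bound: {c,d,r} mutually conflict ⇒ χ ≥ 3
  assign c→c0 d→c1 m→c0 r→c2 — no edge inside a register ⇒ χ ≤ 3
  χ = 3

Answer: 3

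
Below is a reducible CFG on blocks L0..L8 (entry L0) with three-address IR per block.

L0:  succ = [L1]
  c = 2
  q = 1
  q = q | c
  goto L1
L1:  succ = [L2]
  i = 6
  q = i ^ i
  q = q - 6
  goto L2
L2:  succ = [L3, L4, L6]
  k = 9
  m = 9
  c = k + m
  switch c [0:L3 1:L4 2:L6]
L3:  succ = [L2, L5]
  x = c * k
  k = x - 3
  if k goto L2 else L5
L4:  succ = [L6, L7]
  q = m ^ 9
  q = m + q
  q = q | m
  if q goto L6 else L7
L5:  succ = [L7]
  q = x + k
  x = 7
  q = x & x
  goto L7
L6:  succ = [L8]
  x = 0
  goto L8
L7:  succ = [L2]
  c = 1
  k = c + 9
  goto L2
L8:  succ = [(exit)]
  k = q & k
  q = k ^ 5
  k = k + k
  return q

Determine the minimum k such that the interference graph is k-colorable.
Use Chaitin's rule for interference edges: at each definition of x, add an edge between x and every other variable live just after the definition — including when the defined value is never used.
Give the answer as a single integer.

Answer: 4

Working:
Per-block:
  L0 def {c,q} use ∅
  L1 def {i,q} use ∅
  L2 def {c,k,m} use ∅
  L3 def {k,x} use {c,k}
  L4 def {q} use {m}
  L5 def {q,x} use {k,x}
  L6 def {x} use ∅
  L7 def {c,k} use ∅
  L8 def {k,q} use {k,q}

Backward fixpoint:
  live L0: ∅→∅
  live L1: ∅→{q}
  live L2: {q}→{c,k,m,q}
  live L3: {c,k,q}→{k,q,x}
  live L4: {k,m}→{k,q}
  live L5: {k,x}→{q}
  live L6: {k,q}→{k,q}
  live L7: {q}→{q}
  live L8: {k,q}→∅

Conflict graph:
  c↔{k,m,q}
  i↔∅
  k↔{c,m,q,x}
  m↔{c,k,q}
  q↔{c,k,m,x}
  x↔{k,q}

Colouring:
  clique {c,k,m,q} ⇒ need ≥ 4
  assign c→c2 i→c0 k→c0 m→c3 q→c1 x→c2 — no edge inside a register ⇒ χ ≤ 4
  χ = 4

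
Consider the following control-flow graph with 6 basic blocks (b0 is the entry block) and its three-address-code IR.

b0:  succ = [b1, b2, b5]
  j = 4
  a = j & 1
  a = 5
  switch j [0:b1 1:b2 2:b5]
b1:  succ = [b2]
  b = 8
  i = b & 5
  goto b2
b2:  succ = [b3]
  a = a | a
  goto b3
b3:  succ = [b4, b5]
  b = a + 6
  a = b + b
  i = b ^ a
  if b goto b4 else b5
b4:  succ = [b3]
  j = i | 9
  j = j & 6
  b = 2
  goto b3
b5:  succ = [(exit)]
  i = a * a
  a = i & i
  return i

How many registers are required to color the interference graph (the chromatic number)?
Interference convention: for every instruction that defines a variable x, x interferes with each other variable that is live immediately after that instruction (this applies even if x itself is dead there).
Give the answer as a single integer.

Per-block:
  b0: def={a,j} ue=∅
  b1: def={b,i} ue=∅
  b2: def={a} ue={a}
  b3: def={a,b,i} ue={a}
  b4: def={b,j} ue={i}
  b5: def={a,i} ue={a}

Live sets:
  b0 li=∅ lo={a}
  b1 li={a} lo={a}
  b2 li={a} lo={a}
  b3 li={a} lo={a,i}
  b4 li={a,i} lo={a}
  b5 li={a} lo=∅

Interfere edges:
  a↔{b,i,j}
  b↔{a,i}
  i↔{a,b}
  j↔{a}

Colouring:
  lower bound: {a,b,i} mutually conflict ⇒ χ ≥ 3
  3-colouring: r0={a}  r1={b,j}  r2={i}
  χ = 3

Answer: 3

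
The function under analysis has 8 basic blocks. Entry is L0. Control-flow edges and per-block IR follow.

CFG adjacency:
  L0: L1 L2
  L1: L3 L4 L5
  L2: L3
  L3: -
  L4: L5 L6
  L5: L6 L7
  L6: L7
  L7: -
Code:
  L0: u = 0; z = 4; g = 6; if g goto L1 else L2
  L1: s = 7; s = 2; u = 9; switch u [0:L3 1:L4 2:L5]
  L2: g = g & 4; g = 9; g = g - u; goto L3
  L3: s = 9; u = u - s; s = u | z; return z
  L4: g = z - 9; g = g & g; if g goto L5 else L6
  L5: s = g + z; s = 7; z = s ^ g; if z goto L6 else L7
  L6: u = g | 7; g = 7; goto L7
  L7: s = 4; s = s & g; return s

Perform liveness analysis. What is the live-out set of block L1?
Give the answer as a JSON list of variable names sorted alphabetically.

Answer: ["g", "u", "z"]

Derivation:
Per-block:
  L0 def {g,u,z} use ∅
  L1 def {s,u} use ∅
  L2 def {g} use {g,u}
  L3 def {s,u} use {u,z}
  L4 def {g} use {z}
  L5 def {s,z} use {g,z}
  L6 def {g,u} use {g}
  L7 def {s} use {g}

Backward fixpoint:
  live L0: ∅→{g,u,z}
  live L1: {g,z}→{g,u,z}
  live L2: {g,u,z}→{u,z}
  live L3: {u,z}→∅
  live L4: {z}→{g,z}
  live L5: {g,z}→{g}
  live L6: {g}→{g}
  live L7: {g}→∅

live-out(L1) = ["g", "u", "z"]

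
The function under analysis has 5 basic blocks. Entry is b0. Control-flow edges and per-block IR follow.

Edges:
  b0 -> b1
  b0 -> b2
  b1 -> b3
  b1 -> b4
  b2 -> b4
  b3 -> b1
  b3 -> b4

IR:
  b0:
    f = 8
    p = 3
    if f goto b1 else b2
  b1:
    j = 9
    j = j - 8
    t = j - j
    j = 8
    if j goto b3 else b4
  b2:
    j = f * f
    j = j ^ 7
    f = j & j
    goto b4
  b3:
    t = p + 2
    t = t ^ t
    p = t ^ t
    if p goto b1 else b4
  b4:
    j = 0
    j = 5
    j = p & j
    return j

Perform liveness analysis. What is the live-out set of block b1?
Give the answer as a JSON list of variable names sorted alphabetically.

Answer: ["p"]

Derivation:
Per-block:
  b0: {f,p} / ∅
  b1: {j,t} / ∅
  b2: {f,j} / {f}
  b3: {p,t} / {p}
  b4: {j} / {p}

Live sets:
  live b0: ∅→{f,p}
  live b1: {p}→{p}
  live b2: {f,p}→{p}
  live b3: {p}→{p}
  live b4: {p}→∅

live-out(b1) = ["p"]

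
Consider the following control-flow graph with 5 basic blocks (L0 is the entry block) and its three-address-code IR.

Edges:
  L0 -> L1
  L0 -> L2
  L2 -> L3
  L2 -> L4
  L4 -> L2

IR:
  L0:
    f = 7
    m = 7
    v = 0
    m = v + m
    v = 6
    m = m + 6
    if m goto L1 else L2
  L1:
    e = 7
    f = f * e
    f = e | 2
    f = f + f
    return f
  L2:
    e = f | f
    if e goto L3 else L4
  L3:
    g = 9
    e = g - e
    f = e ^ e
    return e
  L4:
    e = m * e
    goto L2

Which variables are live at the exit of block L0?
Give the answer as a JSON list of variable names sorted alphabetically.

Answer: ["f", "m"]

Derivation:
Per-block:
  L0: {f,m,v} / ∅
  L1: {e,f} / {f}
  L2: {e} / {f}
  L3: {e,f,g} / {e}
  L4: {e} / {e,m}

Live sets:
  live L0: ∅→{f,m}
  live L1: {f}→∅
  live L2: {f,m}→{e,f,m}
  live L3: {e}→∅
  live L4: {e,f,m}→{f,m}

live-out(L0) = ["f", "m"]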